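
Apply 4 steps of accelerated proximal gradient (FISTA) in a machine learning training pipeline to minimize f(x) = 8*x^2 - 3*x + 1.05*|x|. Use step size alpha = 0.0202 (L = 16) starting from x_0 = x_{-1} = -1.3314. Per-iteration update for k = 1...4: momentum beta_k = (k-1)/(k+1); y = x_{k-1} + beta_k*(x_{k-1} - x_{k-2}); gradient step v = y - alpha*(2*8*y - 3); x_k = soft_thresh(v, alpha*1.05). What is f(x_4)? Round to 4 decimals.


FISTA on f(x) = 8*x^2 - 3*x + 1.05*|x|
L = 16, alpha = 0.0202
Iteration 1: beta = 0.0, y = -1.3314 + 0.0*(-1.3314 + 1.3314) = -1.3314
  grad(y) = -24.3024, v = y - alpha*grad = -0.8405
  prox(v) = soft_thresh(-0.8405, 0.0212) = -0.8193
Iteration 2: beta = 0.3333, y = -0.8193 + 0.3333*(-0.8193 + 1.3314) = -0.6486
  grad(y) = -13.3772, v = y - alpha*grad = -0.3784
  prox(v) = soft_thresh(-0.3784, 0.0212) = -0.3571
Iteration 3: beta = 0.5, y = -0.3571 + 0.5*(-0.3571 + 0.8193) = -0.1261
  grad(y) = -5.0172, v = y - alpha*grad = -0.0247
  prox(v) = soft_thresh(-0.0247, 0.0212) = -0.0035
Iteration 4: beta = 0.6, y = -0.0035 + 0.6*(-0.0035 + 0.3571) = 0.2087
  grad(y) = 0.3385, v = y - alpha*grad = 0.2018
  prox(v) = soft_thresh(0.2018, 0.0212) = 0.1806
f(x_4) = 8*0.1806^2 - 3*0.1806 + 1.05*|0.1806| = -0.0912


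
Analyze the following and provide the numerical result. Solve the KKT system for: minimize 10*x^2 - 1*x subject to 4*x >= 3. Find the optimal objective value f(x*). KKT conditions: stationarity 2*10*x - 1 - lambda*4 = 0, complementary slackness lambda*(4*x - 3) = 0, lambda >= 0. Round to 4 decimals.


Step 1: Try lambda = 0 (constraint inactive).
x_unc = 1/(2*10) = 0.05
Check: 4*0.05 = 0.2 < 3 -- violated!
Step 2: Constraint must be active: 4*x = 3
x* = 3/4 = 0.75
lambda = (2*10*0.75 - 1)/4 = 3.5
Step 3: Compute optimal value.
f(x*) = 10*0.75^2 - 1*0.75 = 4.875


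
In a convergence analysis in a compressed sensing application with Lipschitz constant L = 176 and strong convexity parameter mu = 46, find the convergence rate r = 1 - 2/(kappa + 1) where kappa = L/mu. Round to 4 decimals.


Step 1: Compute the condition number.
kappa = L/mu = 176/46 = 3.8261
Step 2: Compute the convergence rate.
r = 1 - 2/(kappa + 1) = 1 - 2*mu/(L + mu) = (L - mu)/(L + mu) = 130/222 = 0.5856


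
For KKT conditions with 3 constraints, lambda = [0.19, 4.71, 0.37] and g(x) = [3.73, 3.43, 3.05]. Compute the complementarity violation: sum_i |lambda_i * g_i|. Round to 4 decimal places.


KKT complementary slackness check:
lambda_1 * g_1 = 0.19 * 3.73 = 0.7087
lambda_2 * g_2 = 4.71 * 3.43 = 16.1553
lambda_3 * g_3 = 0.37 * 3.05 = 1.1285
Total violation = 0.7087 + 16.1553 + 1.1285 = 17.9925


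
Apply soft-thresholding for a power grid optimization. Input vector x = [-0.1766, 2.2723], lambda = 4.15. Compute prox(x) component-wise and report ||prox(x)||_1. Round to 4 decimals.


Soft-thresholding with lambda = 4.15:
prox(-0.1766) = sign(-0.1766)*max(|-0.1766| - 4.15, 0) = 0.0
prox(2.2723) = sign(2.2723)*max(|2.2723| - 4.15, 0) = 0.0
prox(x) = [0.0, 0.0]
||prox(x)||_1 = 0.0 + 0.0 = 0.0


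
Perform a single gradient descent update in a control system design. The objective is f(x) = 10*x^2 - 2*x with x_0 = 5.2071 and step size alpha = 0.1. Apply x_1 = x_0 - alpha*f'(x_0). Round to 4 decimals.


We compute the gradient at x_0 and apply the update.
f'(x) = 20*x - 2
f'(5.2071) = 20*5.2071 - 2 = 102.142
x_1 = 5.2071 - 0.1*102.142 = -5.0071


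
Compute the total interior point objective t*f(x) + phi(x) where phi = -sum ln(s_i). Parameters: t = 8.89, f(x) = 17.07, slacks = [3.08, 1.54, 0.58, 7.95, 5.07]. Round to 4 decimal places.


Step 1: Compute log-barrier.
ln values: [1.1249, 0.4318, -0.5447, 2.0732, 1.6233]
phi = -(1.1249 + 0.4318 - 0.5447 + 2.0732 + 1.6233) = -4.7085
Step 2: Compute augmented objective.
t*f(x) = 8.89*17.07 = 151.7523
Total = 151.7523 - 4.7085 = 147.0438


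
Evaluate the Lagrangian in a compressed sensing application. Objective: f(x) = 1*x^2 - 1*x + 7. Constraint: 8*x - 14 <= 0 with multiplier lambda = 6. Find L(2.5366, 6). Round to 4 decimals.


Step 1: Evaluate f(x).
f(2.5366) = 1*2.5366^2 - 1*2.5366 + 7 = 10.8977
Step 2: Evaluate g(x).
g(2.5366) = 8*2.5366 - 14 = 6.2928
Step 3: Compute Lagrangian.
L = 10.8977 + 6*6.2928 = 48.6545


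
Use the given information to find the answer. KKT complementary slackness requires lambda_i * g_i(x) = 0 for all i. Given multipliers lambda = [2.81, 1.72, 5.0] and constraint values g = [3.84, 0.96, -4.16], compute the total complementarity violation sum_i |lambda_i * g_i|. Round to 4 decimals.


KKT complementary slackness check:
lambda_1 * g_1 = 2.81 * 3.84 = 10.7904
lambda_2 * g_2 = 1.72 * 0.96 = 1.6512
lambda_3 * g_3 = 5.0 * -4.16 = -20.8
Total violation = 10.7904 + 1.6512 + 20.8 = 33.2416


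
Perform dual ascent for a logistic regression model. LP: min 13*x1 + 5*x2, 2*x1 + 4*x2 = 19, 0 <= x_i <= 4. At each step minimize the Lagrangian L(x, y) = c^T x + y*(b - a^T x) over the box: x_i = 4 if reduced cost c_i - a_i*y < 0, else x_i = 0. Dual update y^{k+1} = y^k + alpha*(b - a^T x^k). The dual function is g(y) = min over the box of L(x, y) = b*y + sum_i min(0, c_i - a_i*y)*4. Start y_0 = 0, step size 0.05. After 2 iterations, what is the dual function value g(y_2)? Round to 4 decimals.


Dual ascent for LP: min 13*x1 + 5*x2, 2*x1 + 4*x2 = 19, 0 <= x_i <= 4
Step 1: y^k = 0.0, reduced costs: (13.0, 5.0)
  x^k = (0.0, 0.0), subgradient = b - a^T x = 19.0
  y^{k+1} = 0.0 + 0.05*19.0 = 0.95
Step 2: y^k = 0.95, reduced costs: (11.1, 1.2)
  x^k = (0.0, 0.0), subgradient = b - a^T x = 19.0
  y^{k+1} = 0.95 + 0.05*19.0 = 1.9
Dual objective at y_2 = 1.9: reduced costs (9.2, -2.6), box minimizer x = (0.0, 4.0)
g(y_2) = b*y + (c1 - a1*y)*x1 + (c2 - a2*y)*x2 = 19*1.9 + 9.2*0.0 + (-2.6)*4.0 = 36.1 + 0.0 - 10.4 = 25.7


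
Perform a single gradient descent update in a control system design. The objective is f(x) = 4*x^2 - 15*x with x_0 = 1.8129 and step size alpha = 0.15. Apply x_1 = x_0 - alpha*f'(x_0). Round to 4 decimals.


We compute the gradient at x_0 and apply the update.
f'(x) = 8*x - 15
f'(1.8129) = 8*1.8129 - 15 = -0.4968
x_1 = 1.8129 - 0.15*-0.4968 = 1.8874


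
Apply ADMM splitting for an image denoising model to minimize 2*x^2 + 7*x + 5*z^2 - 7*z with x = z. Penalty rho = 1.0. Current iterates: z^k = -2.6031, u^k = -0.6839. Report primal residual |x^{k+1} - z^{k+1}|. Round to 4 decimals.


ADMM iteration with rho = 1.0, z^k = -2.6031, u^k = -0.6839
Step 1: x-update.
Minimize 2*x^2 + 7*x + (1.0/2)*(x + 2.6031 - 0.6839)^2
FOC: (2*2 + 1.0)*x = -7 + 1.0*(-2.6031 + 0.6839)
x^{k+1} = -1.7838
Step 2: z-update.
Minimize 5*z^2 - 7*z + (1.0/2)*(-1.7838 - z - 0.6839)^2
FOC: (2*5 + 1.0)*z = 7 + 1.0*(-1.7838 - 0.6839)
z^{k+1} = 0.412
Step 3: u-update.
u^{k+1} = -0.6839 - 1.7838 - 0.412 = -2.8798
Step 4: Primal residual = |-1.7838 - 0.412| = 2.1959


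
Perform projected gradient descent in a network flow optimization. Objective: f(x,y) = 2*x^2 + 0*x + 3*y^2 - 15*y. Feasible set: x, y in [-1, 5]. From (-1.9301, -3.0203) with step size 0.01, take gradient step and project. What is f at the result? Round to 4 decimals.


Step 1: Compute gradient at (-1.9301, -3.0203).
grad_x = 2*2*-1.9301 + 0 = -7.7204
grad_y = 2*3*-3.0203 - 15 = -33.1218
Step 2: Gradient step.
x_raw = -1.9301 - 0.01*-7.7204 = -1.8529
y_raw = -3.0203 - 0.01*-33.1218 = -2.6891
Step 3: Project onto [-1, 5].
x_proj = clip(-1.8529) = -1.0
y_proj = clip(-2.6891) = -1.0
Step 4: Evaluate f.
f(-1.0, -1.0) = 20.0


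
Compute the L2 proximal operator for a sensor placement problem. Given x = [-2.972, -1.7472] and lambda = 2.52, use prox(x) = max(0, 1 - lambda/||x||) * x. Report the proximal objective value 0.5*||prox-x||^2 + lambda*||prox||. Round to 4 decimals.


Step 1: Compute ||x||.
||x|| = 3.4475
Step 2: Compute scaling factor.
scale = max(0, 1 - 2.52/3.4475) = 0.269
Step 3: prox(x) = [-0.7996, -0.4701]
||prox(x)|| = 0.9275
Step 4: Proximal objective.
0.5*||prox-x||^2 = 3.1752
lambda*||prox|| = 2.3373
Total = 5.5126


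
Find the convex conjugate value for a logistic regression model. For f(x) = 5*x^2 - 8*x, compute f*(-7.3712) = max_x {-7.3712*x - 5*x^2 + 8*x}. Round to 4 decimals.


f*(y) = sup_x {y*x - a*x^2 - b*x} = sup_x {(y-b)*x - a*x^2}
FOC: (y - b) - 2a*x = 0 => x* = (y - b)/(2a)
x* = (-7.3712 + 8)/(2*5) = 0.0629
f*(-7.3712) = (y-b)^2/(4a) = (-7.3712 + 8)^2/(4*5)
= 0.3954/20 = 0.0198


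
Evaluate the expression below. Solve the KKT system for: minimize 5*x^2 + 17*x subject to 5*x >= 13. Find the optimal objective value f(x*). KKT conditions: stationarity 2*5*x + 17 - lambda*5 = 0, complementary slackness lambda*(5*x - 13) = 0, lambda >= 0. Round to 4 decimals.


Step 1: Try lambda = 0 (constraint inactive).
x_unc = -17/(2*5) = -1.7
Check: 5*-1.7 = -8.5 < 13 -- violated!
Step 2: Constraint must be active: 5*x = 13
x* = 13/5 = 2.6
lambda = (2*5*2.6 + 17)/5 = 8.6
Step 3: Compute optimal value.
f(x*) = 5*2.6^2 + 17*2.6 = 78.0


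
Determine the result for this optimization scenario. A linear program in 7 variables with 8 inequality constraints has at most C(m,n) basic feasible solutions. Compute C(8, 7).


Each vertex corresponds to some choice of n active constraints out of m, so the number of vertices is at most C(m, n) = m! / (n!(m-n)!).
m = 8, n = 7
Numerator: 8 * 7 * 6 * 5 * 4 * 3 * 2
Denominator: 7! = 5040
C(8, 7) = 8


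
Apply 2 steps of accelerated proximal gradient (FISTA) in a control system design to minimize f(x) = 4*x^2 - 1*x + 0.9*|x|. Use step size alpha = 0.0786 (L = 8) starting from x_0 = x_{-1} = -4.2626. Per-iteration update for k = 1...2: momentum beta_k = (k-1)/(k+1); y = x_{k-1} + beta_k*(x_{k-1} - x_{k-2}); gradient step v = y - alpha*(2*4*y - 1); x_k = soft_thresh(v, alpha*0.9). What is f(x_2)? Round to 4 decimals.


FISTA on f(x) = 4*x^2 - 1*x + 0.9*|x|
L = 8, alpha = 0.0786
Iteration 1: beta = 0.0, y = -4.2626 + 0.0*(-4.2626 + 4.2626) = -4.2626
  grad(y) = -35.1008, v = y - alpha*grad = -1.5037
  prox(v) = soft_thresh(-1.5037, 0.0707) = -1.4329
Iteration 2: beta = 0.3333, y = -1.4329 + 0.3333*(-1.4329 + 4.2626) = -0.4897
  grad(y) = -4.9177, v = y - alpha*grad = -0.1032
  prox(v) = soft_thresh(-0.1032, 0.0707) = -0.0324
f(x_2) = 4*(-0.0324)^2 - 1*(-0.0324) + 0.9*|-0.0324| = 0.0659


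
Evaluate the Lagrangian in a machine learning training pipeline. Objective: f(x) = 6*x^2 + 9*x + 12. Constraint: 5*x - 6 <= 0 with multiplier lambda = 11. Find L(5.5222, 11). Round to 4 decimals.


Step 1: Evaluate f(x).
f(5.5222) = 6*5.5222^2 + 9*5.5222 + 12 = 244.668
Step 2: Evaluate g(x).
g(5.5222) = 5*5.5222 - 6 = 21.611
Step 3: Compute Lagrangian.
L = 244.668 + 11*21.611 = 482.389


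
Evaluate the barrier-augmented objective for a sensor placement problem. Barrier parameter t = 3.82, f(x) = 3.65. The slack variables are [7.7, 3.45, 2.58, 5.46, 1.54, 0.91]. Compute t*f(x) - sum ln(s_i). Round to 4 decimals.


Step 1: Compute log-barrier.
ln values: [2.0412, 1.2384, 0.9478, 1.6974, 0.4318, -0.0943]
phi = -(2.0412 + 1.2384 + 0.9478 + 1.6974 + 0.4318 - 0.0943) = -6.2623
Step 2: Compute augmented objective.
t*f(x) = 3.82*3.65 = 13.943
Total = 13.943 - 6.2623 = 7.6807


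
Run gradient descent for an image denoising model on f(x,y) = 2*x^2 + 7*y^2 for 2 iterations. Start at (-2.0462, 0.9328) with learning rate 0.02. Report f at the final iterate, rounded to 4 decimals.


Gradient descent on f(x,y) = 2*x^2 + 7*y^2.
Starting point: (-2.0462, 0.9328), alpha = 0.02
Step 1: grad_x = 2*2*-2.0462 = -8.1848, grad_y = 2*7*0.9328 = 13.0592
  x_1 = -2.0462 - 0.02*-8.1848 = -1.8825
  y_1 = 0.9328 - 0.02*13.0592 = 0.6716
Step 2: grad_x = 2*2*-1.8825 = -7.53, grad_y = 2*7*0.6716 = 9.4026
  x_2 = -1.8825 - 0.02*-7.53 = -1.7319
  y_2 = 0.6716 - 0.02*9.4026 = 0.4836
f(-1.7319, 0.4836) = 2*(-1.7319)^2 + 7*0.4836^2 = 7.6358


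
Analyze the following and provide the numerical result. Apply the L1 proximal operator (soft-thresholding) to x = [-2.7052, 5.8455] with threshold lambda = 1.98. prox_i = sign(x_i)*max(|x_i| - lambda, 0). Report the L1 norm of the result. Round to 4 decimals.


Soft-thresholding with lambda = 1.98:
prox(-2.7052) = sign(-2.7052)*max(|-2.7052| - 1.98, 0) = -0.7252
prox(5.8455) = sign(5.8455)*max(|5.8455| - 1.98, 0) = 3.8655
prox(x) = [-0.7252, 3.8655]
||prox(x)||_1 = 0.7252 + 3.8655 = 4.5907


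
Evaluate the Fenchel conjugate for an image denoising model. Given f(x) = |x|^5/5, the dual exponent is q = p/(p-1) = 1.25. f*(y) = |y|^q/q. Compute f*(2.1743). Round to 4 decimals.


The conjugate exponent q satisfies 1/p + 1/q = 1.
p = 5, so q = 5/(5 - 1) = 1.25
|y|^q = 2.1743^1.25 = 2.6403
f*(2.1743) = 2.6403 / 1.25 = 2.1122


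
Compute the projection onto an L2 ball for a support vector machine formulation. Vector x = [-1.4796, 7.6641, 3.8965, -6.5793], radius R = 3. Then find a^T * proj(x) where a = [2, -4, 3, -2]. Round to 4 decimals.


Step 1: Compute ||x|| (intermediates to 6 decimals).
||x|| = sqrt((-1.4796)^2 + 7.6641^2 + 3.8965^2 + (-6.5793)^2) = 10.926918
Step 2: Project.
Since ||x|| > R, scale = R/||x|| = 3/10.926918 = 0.274551, proj(x) = scale * x
proj(x) = [-0.406226, 2.104186, 1.069788, -1.806353]
Step 3: Dot product.
a^T * proj(x) = 2*(-0.406226) - 4*2.104186 + 3*1.069788 - 2*(-1.806353) = -2.4071


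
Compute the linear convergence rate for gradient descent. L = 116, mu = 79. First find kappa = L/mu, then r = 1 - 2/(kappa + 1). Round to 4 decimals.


Step 1: Compute the condition number.
kappa = L/mu = 116/79 = 1.4684
Step 2: Compute the convergence rate.
r = 1 - 2/(kappa + 1) = 1 - 2*mu/(L + mu) = (L - mu)/(L + mu) = 37/195 = 0.1897


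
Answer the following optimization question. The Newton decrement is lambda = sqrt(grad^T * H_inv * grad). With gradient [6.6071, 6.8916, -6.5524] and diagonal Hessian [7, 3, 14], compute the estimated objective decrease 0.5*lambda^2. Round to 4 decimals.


Step 1: H is diagonal, so H^(-1) * g = [0.9439, 2.2972, -0.468].
Step 2: g^T H^(-1) g = sum_i g_i^2 / H_ii
  = (6.6071)^2/7 + (6.8916)^2/3 + (-6.5524)^2/14
  = 6.2363 + 15.8314 + 3.0667 = 25.1343
Step 3: Objective decrease = 0.5 * g^T H^(-1) g = 12.5672


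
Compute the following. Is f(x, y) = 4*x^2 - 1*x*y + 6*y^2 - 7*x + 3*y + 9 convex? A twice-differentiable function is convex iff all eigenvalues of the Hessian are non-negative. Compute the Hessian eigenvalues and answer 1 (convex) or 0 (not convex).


The Hessian of f(x,y) = 4*x^2 - 1*x*y + 6*y^2 - 7*x + 3*y + 9 is:
H = [[8, -1], [-1, 12]]
Trace = 8 + 12 = 20
Determinant = 8*12 - (-1)^2 = 95
Discriminant = (20)^2 - 4*95 = 20.0
Eigenvalues: lambda_1 = 7.7639, lambda_2 = 12.2361
The function is convex.

1


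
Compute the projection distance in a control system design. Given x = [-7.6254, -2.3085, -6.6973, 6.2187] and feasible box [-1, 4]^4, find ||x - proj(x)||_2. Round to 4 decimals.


Project each component onto [-1, 4].
clip(-7.6254) = -1.0, clip(-2.3085) = -1.0, clip(-6.6973) = -1.0, clip(6.2187) = 4.0
Projection = [-1.0, -1.0, -1.0, 4.0]
Squared diffs: [43.8959, 1.7122, 32.4592, 4.9226]
Distance = sqrt(82.9899) = 9.1099


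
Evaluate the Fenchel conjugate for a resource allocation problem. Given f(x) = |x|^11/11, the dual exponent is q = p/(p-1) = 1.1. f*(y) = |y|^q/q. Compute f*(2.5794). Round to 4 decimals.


The conjugate exponent q satisfies 1/p + 1/q = 1.
p = 11, so q = 11/(11 - 1) = 1.1
|y|^q = 2.5794^1.1 = 2.8358
f*(2.5794) = 2.8358 / 1.1 = 2.578


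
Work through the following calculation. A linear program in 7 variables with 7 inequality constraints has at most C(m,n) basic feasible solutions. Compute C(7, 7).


Each vertex corresponds to some choice of n active constraints out of m, so the number of vertices is at most C(m, n) = m! / (n!(m-n)!).
m = 7, n = 7
Numerator: 7 * 6 * 5 * 4 * 3 * 2 * 1
Denominator: 7! = 5040
C(7, 7) = 1


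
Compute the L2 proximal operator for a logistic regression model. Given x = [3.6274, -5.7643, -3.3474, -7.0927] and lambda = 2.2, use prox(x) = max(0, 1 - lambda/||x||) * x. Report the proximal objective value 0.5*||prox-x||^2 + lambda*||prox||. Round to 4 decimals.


Step 1: Compute ||x||.
||x|| = 10.3873
Step 2: Compute scaling factor.
scale = max(0, 1 - 2.2/10.3873) = 0.7882
Step 3: prox(x) = [2.8591, -4.5434, -2.6384, -5.5905]
||prox(x)|| = 8.1873
Step 4: Proximal objective.
0.5*||prox-x||^2 = 2.42
lambda*||prox|| = 18.0121
Total = 20.4321


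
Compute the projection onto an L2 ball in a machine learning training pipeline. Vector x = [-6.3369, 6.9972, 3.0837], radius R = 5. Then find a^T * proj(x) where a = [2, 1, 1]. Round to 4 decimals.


Step 1: Compute ||x|| (intermediates to 6 decimals).
||x|| = sqrt((-6.3369)^2 + 6.9972^2 + 3.0837^2) = 9.931078
Step 2: Project.
Since ||x|| > R, scale = R/||x|| = 5/9.931078 = 0.50347, proj(x) = scale * x
proj(x) = [-3.190439, 3.52288, 1.55255]
Step 3: Dot product.
a^T * proj(x) = 2*(-3.190439) + 1*3.52288 + 1*1.55255 = -1.3054


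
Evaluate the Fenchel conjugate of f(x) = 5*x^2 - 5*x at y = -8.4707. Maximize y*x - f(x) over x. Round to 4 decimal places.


f*(y) = sup_x {y*x - a*x^2 - b*x} = sup_x {(y-b)*x - a*x^2}
FOC: (y - b) - 2a*x = 0 => x* = (y - b)/(2a)
x* = (-8.4707 + 5)/(2*5) = -0.3471
f*(-8.4707) = (y-b)^2/(4a) = (-8.4707 + 5)^2/(4*5)
= 12.0458/20 = 0.6023


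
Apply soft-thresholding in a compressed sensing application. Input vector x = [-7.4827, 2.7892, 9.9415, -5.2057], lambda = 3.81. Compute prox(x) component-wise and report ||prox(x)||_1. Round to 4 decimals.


Soft-thresholding with lambda = 3.81:
prox(-7.4827) = sign(-7.4827)*max(|-7.4827| - 3.81, 0) = -3.6727
prox(2.7892) = sign(2.7892)*max(|2.7892| - 3.81, 0) = 0.0
prox(9.9415) = sign(9.9415)*max(|9.9415| - 3.81, 0) = 6.1315
prox(-5.2057) = sign(-5.2057)*max(|-5.2057| - 3.81, 0) = -1.3957
prox(x) = [-3.6727, 0.0, 6.1315, -1.3957]
||prox(x)||_1 = 3.6727 + 0.0 + 6.1315 + 1.3957 = 11.1999


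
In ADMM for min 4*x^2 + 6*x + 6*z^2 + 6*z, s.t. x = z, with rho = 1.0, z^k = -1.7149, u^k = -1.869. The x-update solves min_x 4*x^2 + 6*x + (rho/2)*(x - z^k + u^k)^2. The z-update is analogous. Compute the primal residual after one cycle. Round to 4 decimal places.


ADMM iteration with rho = 1.0, z^k = -1.7149, u^k = -1.869
Step 1: x-update.
Minimize 4*x^2 + 6*x + (1.0/2)*(x + 1.7149 - 1.869)^2
FOC: (2*4 + 1.0)*x = -6 + 1.0*(-1.7149 + 1.869)
x^{k+1} = -0.6495
Step 2: z-update.
Minimize 6*z^2 + 6*z + (1.0/2)*(-0.6495 - z - 1.869)^2
FOC: (2*6 + 1.0)*z = -6 + 1.0*(-0.6495 - 1.869)
z^{k+1} = -0.6553
Step 3: u-update.
u^{k+1} = -1.869 - 0.6495 + 0.6553 = -1.8633
Step 4: Primal residual = |-0.6495 + 0.6553| = 0.0057


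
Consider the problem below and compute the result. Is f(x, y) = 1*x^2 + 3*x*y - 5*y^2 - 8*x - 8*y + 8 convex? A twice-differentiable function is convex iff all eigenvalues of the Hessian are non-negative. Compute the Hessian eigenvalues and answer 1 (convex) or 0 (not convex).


The Hessian of f(x,y) = 1*x^2 + 3*x*y - 5*y^2 - 8*x - 8*y + 8 is:
H = [[2, 3], [3, -10]]
Trace = 2 - 10 = -8
Determinant = 2*-10 - (3)^2 = -29
Discriminant = (-8)^2 - 4*-29 = 180.0
Eigenvalues: lambda_1 = -10.7082, lambda_2 = 2.7082
The function is not convex.

0


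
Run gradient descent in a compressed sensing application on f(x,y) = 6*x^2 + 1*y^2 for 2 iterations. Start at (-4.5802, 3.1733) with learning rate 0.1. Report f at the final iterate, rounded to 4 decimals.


Gradient descent on f(x,y) = 6*x^2 + 1*y^2.
Starting point: (-4.5802, 3.1733), alpha = 0.1
Step 1: grad_x = 2*6*-4.5802 = -54.9624, grad_y = 2*1*3.1733 = 6.3466
  x_1 = -4.5802 - 0.1*-54.9624 = 0.916
  y_1 = 3.1733 - 0.1*6.3466 = 2.5386
Step 2: grad_x = 2*6*0.916 = 10.9925, grad_y = 2*1*2.5386 = 5.0773
  x_2 = 0.916 - 0.1*10.9925 = -0.1832
  y_2 = 2.5386 - 0.1*5.0773 = 2.0309
f(-0.1832, 2.0309) = 6*(-0.1832)^2 + 1*2.0309^2 = 4.326


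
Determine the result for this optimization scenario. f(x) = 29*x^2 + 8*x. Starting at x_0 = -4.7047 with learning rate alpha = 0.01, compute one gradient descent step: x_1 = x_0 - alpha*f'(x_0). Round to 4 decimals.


We compute the gradient at x_0 and apply the update.
f'(x) = 58*x + 8
f'(-4.7047) = 58*-4.7047 + 8 = -264.8726
x_1 = -4.7047 - 0.01*-264.8726 = -2.056


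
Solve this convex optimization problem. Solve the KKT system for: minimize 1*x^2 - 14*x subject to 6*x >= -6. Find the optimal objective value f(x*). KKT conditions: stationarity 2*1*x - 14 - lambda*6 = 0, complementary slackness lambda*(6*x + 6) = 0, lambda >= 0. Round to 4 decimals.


Step 1: Try lambda = 0 (constraint inactive).
Stationarity: 2*1*x - 14 = 0
x* = 14/(2*1) = 7.0
Check constraint: 6*7.0 = 42.0 >= -6 -- satisfied.
Step 2: Compute optimal value.
f(x*) = 1*7.0^2 - 14*7.0 = -49.0


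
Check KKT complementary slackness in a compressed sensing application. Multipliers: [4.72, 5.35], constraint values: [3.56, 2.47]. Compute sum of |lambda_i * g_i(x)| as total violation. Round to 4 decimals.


KKT complementary slackness check:
lambda_1 * g_1 = 4.72 * 3.56 = 16.8032
lambda_2 * g_2 = 5.35 * 2.47 = 13.2145
Total violation = 16.8032 + 13.2145 = 30.0177


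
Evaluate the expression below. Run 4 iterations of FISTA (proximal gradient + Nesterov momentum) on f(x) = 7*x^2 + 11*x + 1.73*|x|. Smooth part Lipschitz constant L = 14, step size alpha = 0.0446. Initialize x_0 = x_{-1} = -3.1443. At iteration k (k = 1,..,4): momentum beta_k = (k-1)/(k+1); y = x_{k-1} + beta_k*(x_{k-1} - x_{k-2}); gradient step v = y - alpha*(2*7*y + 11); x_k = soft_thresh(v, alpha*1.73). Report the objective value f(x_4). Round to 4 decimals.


FISTA on f(x) = 7*x^2 + 11*x + 1.73*|x|
L = 14, alpha = 0.0446
Iteration 1: beta = 0.0, y = -3.1443 + 0.0*(-3.1443 + 3.1443) = -3.1443
  grad(y) = -33.0202, v = y - alpha*grad = -1.6716
  prox(v) = soft_thresh(-1.6716, 0.0772) = -1.5944
Iteration 2: beta = 0.3333, y = -1.5944 + 0.3333*(-1.5944 + 3.1443) = -1.0778
  grad(y) = -4.0895, v = y - alpha*grad = -0.8954
  prox(v) = soft_thresh(-0.8954, 0.0772) = -0.8183
Iteration 3: beta = 0.5, y = -0.8183 + 0.5*(-0.8183 + 1.5944) = -0.4302
  grad(y) = 4.9774, v = y - alpha*grad = -0.6522
  prox(v) = soft_thresh(-0.6522, 0.0772) = -0.575
Iteration 4: beta = 0.6, y = -0.575 + 0.6*(-0.575 + 0.8183) = -0.4291
  grad(y) = 4.993, v = y - alpha*grad = -0.6518
  prox(v) = soft_thresh(-0.6518, 0.0772) = -0.5746
f(x_4) = 7*(-0.5746)^2 + 11*(-0.5746) + 1.73*|-0.5746| = -3.0154


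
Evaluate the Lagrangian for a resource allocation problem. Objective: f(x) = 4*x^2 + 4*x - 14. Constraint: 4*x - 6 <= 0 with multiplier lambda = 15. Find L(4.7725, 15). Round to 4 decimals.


Step 1: Evaluate f(x).
f(4.7725) = 4*4.7725^2 + 4*4.7725 - 14 = 96.197
Step 2: Evaluate g(x).
g(4.7725) = 4*4.7725 - 6 = 13.09
Step 3: Compute Lagrangian.
L = 96.197 + 15*13.09 = 292.547


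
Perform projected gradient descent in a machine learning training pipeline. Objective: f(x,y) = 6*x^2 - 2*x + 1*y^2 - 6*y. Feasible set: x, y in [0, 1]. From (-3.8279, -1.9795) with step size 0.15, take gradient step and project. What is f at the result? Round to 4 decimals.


Step 1: Compute gradient at (-3.8279, -1.9795).
grad_x = 2*6*-3.8279 - 2 = -47.9348
grad_y = 2*1*-1.9795 - 6 = -9.959
Step 2: Gradient step.
x_raw = -3.8279 - 0.15*-47.9348 = 3.3623
y_raw = -1.9795 - 0.15*-9.959 = -0.4857
Step 3: Project onto [0, 1].
x_proj = clip(3.3623) = 1.0
y_proj = clip(-0.4857) = 0.0
Step 4: Evaluate f.
f(1.0, 0.0) = 4.0


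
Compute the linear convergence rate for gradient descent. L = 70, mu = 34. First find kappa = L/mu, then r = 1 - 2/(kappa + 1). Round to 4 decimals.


Step 1: Compute the condition number.
kappa = L/mu = 70/34 = 2.0588
Step 2: Compute the convergence rate.
r = 1 - 2/(kappa + 1) = 1 - 2*mu/(L + mu) = (L - mu)/(L + mu) = 36/104 = 0.3462


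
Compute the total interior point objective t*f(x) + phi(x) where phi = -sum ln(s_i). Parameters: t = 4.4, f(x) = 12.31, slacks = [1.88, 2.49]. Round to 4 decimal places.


Step 1: Compute log-barrier.
ln values: [0.6313, 0.9123]
phi = -(0.6313 + 0.9123) = -1.5436
Step 2: Compute augmented objective.
t*f(x) = 4.4*12.31 = 54.164
Total = 54.164 - 1.5436 = 52.6204


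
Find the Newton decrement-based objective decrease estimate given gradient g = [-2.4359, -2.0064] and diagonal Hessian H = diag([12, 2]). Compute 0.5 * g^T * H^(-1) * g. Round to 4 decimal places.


Step 1: H is diagonal, so H^(-1) * g = [-0.203, -1.0032].
Step 2: g^T H^(-1) g = sum_i g_i^2 / H_ii
  = (-2.4359)^2/12 + (-2.0064)^2/2
  = 0.4945 + 2.0128 = 2.5073
Step 3: Objective decrease = 0.5 * g^T H^(-1) g = 1.2536


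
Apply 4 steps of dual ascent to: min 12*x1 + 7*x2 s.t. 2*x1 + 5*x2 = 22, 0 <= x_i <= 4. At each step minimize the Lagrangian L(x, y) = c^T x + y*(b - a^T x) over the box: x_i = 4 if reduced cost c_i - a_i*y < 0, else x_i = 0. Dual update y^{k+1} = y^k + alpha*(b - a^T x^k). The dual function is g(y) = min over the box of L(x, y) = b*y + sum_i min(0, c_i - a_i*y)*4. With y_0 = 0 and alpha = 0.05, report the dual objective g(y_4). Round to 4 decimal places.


Dual ascent for LP: min 12*x1 + 7*x2, 2*x1 + 5*x2 = 22, 0 <= x_i <= 4
Step 1: y^k = 0.0, reduced costs: (12.0, 7.0)
  x^k = (0.0, 0.0), subgradient = b - a^T x = 22.0
  y^{k+1} = 0.0 + 0.05*22.0 = 1.1
Step 2: y^k = 1.1, reduced costs: (9.8, 1.5)
  x^k = (0.0, 0.0), subgradient = b - a^T x = 22.0
  y^{k+1} = 1.1 + 0.05*22.0 = 2.2
Step 3: y^k = 2.2, reduced costs: (7.6, -4.0)
  x^k = (0.0, 4.0), subgradient = b - a^T x = 2.0
  y^{k+1} = 2.2 + 0.05*2.0 = 2.3
Step 4: y^k = 2.3, reduced costs: (7.4, -4.5)
  x^k = (0.0, 4.0), subgradient = b - a^T x = 2.0
  y^{k+1} = 2.3 + 0.05*2.0 = 2.4
Dual objective at y_4 = 2.4: reduced costs (7.2, -5.0), box minimizer x = (0.0, 4.0)
g(y_4) = b*y + (c1 - a1*y)*x1 + (c2 - a2*y)*x2 = 22*2.4 + 7.2*0.0 + (-5.0)*4.0 = 52.8 + 0.0 - 20.0 = 32.8


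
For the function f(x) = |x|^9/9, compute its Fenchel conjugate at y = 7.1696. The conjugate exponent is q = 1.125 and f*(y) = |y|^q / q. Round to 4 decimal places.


The conjugate exponent q satisfies 1/p + 1/q = 1.
p = 9, so q = 9/(9 - 1) = 1.125
|y|^q = 7.1696^1.125 = 9.1713
f*(7.1696) = 9.1713 / 1.125 = 8.1523


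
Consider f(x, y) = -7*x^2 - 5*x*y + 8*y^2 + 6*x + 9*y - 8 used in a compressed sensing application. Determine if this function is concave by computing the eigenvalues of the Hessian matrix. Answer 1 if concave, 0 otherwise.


The Hessian of f(x,y) = -7*x^2 - 5*x*y + 8*y^2 + 6*x + 9*y - 8 is:
H = [[-14, -5], [-5, 16]]
Trace = -14 + 16 = 2
Determinant = -14*16 - (-5)^2 = -249
Discriminant = (2)^2 - 4*-249 = 1000.0
Eigenvalues: lambda_1 = -14.8114, lambda_2 = 16.8114
The function is not concave.

0


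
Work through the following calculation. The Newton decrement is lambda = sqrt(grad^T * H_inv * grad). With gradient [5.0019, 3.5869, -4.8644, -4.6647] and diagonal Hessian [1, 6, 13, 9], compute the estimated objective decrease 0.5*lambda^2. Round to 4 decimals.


Step 1: H is diagonal, so H^(-1) * g = [5.0019, 0.5978, -0.3742, -0.5183].
Step 2: g^T H^(-1) g = sum_i g_i^2 / H_ii
  = (5.0019)^2/1 + (3.5869)^2/6 + (-4.8644)^2/13 + (-4.6647)^2/9
  = 25.019 + 2.1443 + 1.8202 + 2.4177 = 31.4012
Step 3: Objective decrease = 0.5 * g^T H^(-1) g = 15.7006


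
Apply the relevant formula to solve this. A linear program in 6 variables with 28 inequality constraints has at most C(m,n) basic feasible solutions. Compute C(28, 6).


Each vertex corresponds to some choice of n active constraints out of m, so the number of vertices is at most C(m, n) = m! / (n!(m-n)!).
m = 28, n = 6
Numerator: 28 * 27 * 26 * 25 * 24 * 23
Denominator: 6! = 720
C(28, 6) = 376740


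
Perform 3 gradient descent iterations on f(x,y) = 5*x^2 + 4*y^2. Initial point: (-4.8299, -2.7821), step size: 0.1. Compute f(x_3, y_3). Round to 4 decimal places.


Gradient descent on f(x,y) = 5*x^2 + 4*y^2.
Starting point: (-4.8299, -2.7821), alpha = 0.1
Step 1: grad_x = 2*5*-4.8299 = -48.299, grad_y = 2*4*-2.7821 = -22.2568
  x_1 = -4.8299 - 0.1*-48.299 = 0.0
  y_1 = -2.7821 - 0.1*-22.2568 = -0.5564
Step 2: grad_x = 2*5*0.0 = 0.0, grad_y = 2*4*-0.5564 = -4.4514
  x_2 = 0.0 - 0.1*0.0 = 0.0
  y_2 = -0.5564 - 0.1*-4.4514 = -0.1113
Step 3: grad_x = 2*5*0.0 = 0.0, grad_y = 2*4*-0.1113 = -0.8903
  x_3 = 0.0 - 0.1*0.0 = 0.0
  y_3 = -0.1113 - 0.1*-0.8903 = -0.0223
f(0.0, -0.0223) = 5*0.0^2 + 4*(-0.0223)^2 = 0.002


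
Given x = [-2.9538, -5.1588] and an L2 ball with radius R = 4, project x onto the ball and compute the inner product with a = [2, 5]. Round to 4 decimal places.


Step 1: Compute ||x|| (intermediates to 6 decimals).
||x|| = sqrt((-2.9538)^2 + (-5.1588)^2) = 5.94459
Step 2: Project.
Since ||x|| > R, scale = R/||x|| = 4/5.94459 = 0.672881, proj(x) = scale * x
proj(x) = [-1.987556, -3.471259]
Step 3: Dot product.
a^T * proj(x) = 2*(-1.987556) + 5*(-3.471259) = -21.3314


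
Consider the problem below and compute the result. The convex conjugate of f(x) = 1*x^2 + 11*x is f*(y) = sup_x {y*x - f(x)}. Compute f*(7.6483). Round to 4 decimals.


f*(y) = sup_x {y*x - a*x^2 - b*x} = sup_x {(y-b)*x - a*x^2}
FOC: (y - b) - 2a*x = 0 => x* = (y - b)/(2a)
x* = (7.6483 - 11)/(2*1) = -1.6759
f*(7.6483) = (y-b)^2/(4a) = (7.6483 - 11)^2/(4*1)
= 11.2339/4 = 2.8085


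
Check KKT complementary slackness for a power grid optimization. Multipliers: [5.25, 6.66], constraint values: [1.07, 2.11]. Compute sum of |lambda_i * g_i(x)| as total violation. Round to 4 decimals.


KKT complementary slackness check:
lambda_1 * g_1 = 5.25 * 1.07 = 5.6175
lambda_2 * g_2 = 6.66 * 2.11 = 14.0526
Total violation = 5.6175 + 14.0526 = 19.6701


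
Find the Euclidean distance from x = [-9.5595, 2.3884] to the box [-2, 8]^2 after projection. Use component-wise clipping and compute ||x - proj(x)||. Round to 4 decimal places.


Project each component onto [-2, 8].
clip(-9.5595) = -2.0, clip(2.3884) = 2.3884
Projection = [-2.0, 2.3884]
Squared diffs: [57.146, 0.0]
Distance = sqrt(57.146) = 7.5595


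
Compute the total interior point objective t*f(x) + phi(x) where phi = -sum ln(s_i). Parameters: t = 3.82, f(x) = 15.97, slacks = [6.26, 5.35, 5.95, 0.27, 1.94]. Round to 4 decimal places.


Step 1: Compute log-barrier.
ln values: [1.8342, 1.6771, 1.7834, -1.3093, 0.6627]
phi = -(1.8342 + 1.6771 + 1.7834 - 1.3093 + 0.6627) = -4.648
Step 2: Compute augmented objective.
t*f(x) = 3.82*15.97 = 61.0054
Total = 61.0054 - 4.648 = 56.3574


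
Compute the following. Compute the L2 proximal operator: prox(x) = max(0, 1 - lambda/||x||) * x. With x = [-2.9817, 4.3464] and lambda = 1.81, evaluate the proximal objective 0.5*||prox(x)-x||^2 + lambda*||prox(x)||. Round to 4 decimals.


Step 1: Compute ||x||.
||x|| = 5.2708
Step 2: Compute scaling factor.
scale = max(0, 1 - 1.81/5.2708) = 0.6566
Step 3: prox(x) = [-1.9578, 2.8539]
||prox(x)|| = 3.4608
Step 4: Proximal objective.
0.5*||prox-x||^2 = 1.6381
lambda*||prox|| = 6.264
Total = 7.9022


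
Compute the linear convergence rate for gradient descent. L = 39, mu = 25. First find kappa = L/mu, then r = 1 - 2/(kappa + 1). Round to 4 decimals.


Step 1: Compute the condition number.
kappa = L/mu = 39/25 = 1.56
Step 2: Compute the convergence rate.
r = 1 - 2/(kappa + 1) = 1 - 2*mu/(L + mu) = (L - mu)/(L + mu) = 14/64 = 0.2188


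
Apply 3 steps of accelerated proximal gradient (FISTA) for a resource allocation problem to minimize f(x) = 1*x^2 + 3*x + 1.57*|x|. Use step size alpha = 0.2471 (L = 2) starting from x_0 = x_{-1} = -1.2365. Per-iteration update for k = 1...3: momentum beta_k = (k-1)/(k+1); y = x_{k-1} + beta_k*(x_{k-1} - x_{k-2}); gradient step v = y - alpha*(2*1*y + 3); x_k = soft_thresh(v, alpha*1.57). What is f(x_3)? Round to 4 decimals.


FISTA on f(x) = 1*x^2 + 3*x + 1.57*|x|
L = 2, alpha = 0.2471
Iteration 1: beta = 0.0, y = -1.2365 + 0.0*(-1.2365 + 1.2365) = -1.2365
  grad(y) = 0.527, v = y - alpha*grad = -1.3667
  prox(v) = soft_thresh(-1.3667, 0.3879) = -0.9788
Iteration 2: beta = 0.3333, y = -0.9788 + 0.3333*(-0.9788 + 1.2365) = -0.8929
  grad(y) = 1.2143, v = y - alpha*grad = -1.1929
  prox(v) = soft_thresh(-1.1929, 0.3879) = -0.805
Iteration 3: beta = 0.5, y = -0.805 + 0.5*(-0.805 + 0.9788) = -0.7181
  grad(y) = 1.5639, v = y - alpha*grad = -1.1045
  prox(v) = soft_thresh(-1.1045, 0.3879) = -0.7165
f(x_3) = 1*(-0.7165)^2 + 3*(-0.7165) + 1.57*|-0.7165| = -0.5112


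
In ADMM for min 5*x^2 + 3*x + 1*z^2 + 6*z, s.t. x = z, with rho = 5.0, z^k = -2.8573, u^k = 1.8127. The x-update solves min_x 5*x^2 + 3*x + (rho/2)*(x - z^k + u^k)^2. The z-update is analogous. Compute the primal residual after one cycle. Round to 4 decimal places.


ADMM iteration with rho = 5.0, z^k = -2.8573, u^k = 1.8127
Step 1: x-update.
Minimize 5*x^2 + 3*x + (5.0/2)*(x + 2.8573 + 1.8127)^2
FOC: (2*5 + 5.0)*x = -3 + 5.0*(-2.8573 - 1.8127)
x^{k+1} = -1.7567
Step 2: z-update.
Minimize 1*z^2 + 6*z + (5.0/2)*(-1.7567 - z + 1.8127)^2
FOC: (2*1 + 5.0)*z = -6 + 5.0*(-1.7567 + 1.8127)
z^{k+1} = -0.8171
Step 3: u-update.
u^{k+1} = 1.8127 - 1.7567 + 0.8171 = 0.8732
Step 4: Primal residual = |-1.7567 + 0.8171| = 0.9395


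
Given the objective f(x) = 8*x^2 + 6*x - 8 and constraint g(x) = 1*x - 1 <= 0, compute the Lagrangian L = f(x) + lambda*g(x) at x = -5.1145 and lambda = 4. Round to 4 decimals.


Step 1: Evaluate f(x).
f(-5.1145) = 8*(-5.1145)^2 + 6*(-5.1145) - 8 = 170.5779
Step 2: Evaluate g(x).
g(-5.1145) = 1*-5.1145 - 1 = -6.1145
Step 3: Compute Lagrangian.
L = 170.5779 + 4*-6.1145 = 146.1199


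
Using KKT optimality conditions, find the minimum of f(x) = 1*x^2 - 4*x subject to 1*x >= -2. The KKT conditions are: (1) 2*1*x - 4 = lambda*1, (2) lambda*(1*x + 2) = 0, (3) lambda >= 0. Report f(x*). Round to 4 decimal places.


Step 1: Try lambda = 0 (constraint inactive).
Stationarity: 2*1*x - 4 = 0
x* = 4/(2*1) = 2.0
Check constraint: 1*2.0 = 2.0 >= -2 -- satisfied.
Step 2: Compute optimal value.
f(x*) = 1*2.0^2 - 4*2.0 = -4.0


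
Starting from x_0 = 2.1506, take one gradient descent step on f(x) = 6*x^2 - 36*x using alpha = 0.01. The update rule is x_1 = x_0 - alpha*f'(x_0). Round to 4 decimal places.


We compute the gradient at x_0 and apply the update.
f'(x) = 12*x - 36
f'(2.1506) = 12*2.1506 - 36 = -10.1928
x_1 = 2.1506 - 0.01*-10.1928 = 2.2525


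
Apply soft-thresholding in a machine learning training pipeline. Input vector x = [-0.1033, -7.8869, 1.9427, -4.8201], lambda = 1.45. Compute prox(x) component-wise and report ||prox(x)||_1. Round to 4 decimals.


Soft-thresholding with lambda = 1.45:
prox(-0.1033) = sign(-0.1033)*max(|-0.1033| - 1.45, 0) = 0.0
prox(-7.8869) = sign(-7.8869)*max(|-7.8869| - 1.45, 0) = -6.4369
prox(1.9427) = sign(1.9427)*max(|1.9427| - 1.45, 0) = 0.4927
prox(-4.8201) = sign(-4.8201)*max(|-4.8201| - 1.45, 0) = -3.3701
prox(x) = [0.0, -6.4369, 0.4927, -3.3701]
||prox(x)||_1 = 0.0 + 6.4369 + 0.4927 + 3.3701 = 10.2997


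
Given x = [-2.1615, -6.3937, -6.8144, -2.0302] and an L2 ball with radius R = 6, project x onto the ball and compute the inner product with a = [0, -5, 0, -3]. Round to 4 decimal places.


Step 1: Compute ||x|| (intermediates to 6 decimals).
||x|| = sqrt((-2.1615)^2 + (-6.3937)^2 + (-6.8144)^2 + (-2.0302)^2) = 9.803532
Step 2: Project.
Since ||x|| > R, scale = R/||x|| = 6/9.803532 = 0.612024, proj(x) = scale * x
proj(x) = [-1.32289, -3.913098, -4.170576, -1.242531]
Step 3: Dot product.
a^T * proj(x) = 0*(-1.32289) - 5*(-3.913098) + 0*(-4.170576) - 3*(-1.242531) = 23.2931


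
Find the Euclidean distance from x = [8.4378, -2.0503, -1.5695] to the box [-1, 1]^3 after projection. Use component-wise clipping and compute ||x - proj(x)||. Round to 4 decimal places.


Project each component onto [-1, 1].
clip(8.4378) = 1.0, clip(-2.0503) = -1.0, clip(-1.5695) = -1.0
Projection = [1.0, -1.0, -1.0]
Squared diffs: [55.3209, 1.1031, 0.3243]
Distance = sqrt(56.7483) = 7.5331


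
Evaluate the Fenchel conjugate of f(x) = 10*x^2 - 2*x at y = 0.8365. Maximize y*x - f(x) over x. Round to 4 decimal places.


f*(y) = sup_x {y*x - a*x^2 - b*x} = sup_x {(y-b)*x - a*x^2}
FOC: (y - b) - 2a*x = 0 => x* = (y - b)/(2a)
x* = (0.8365 + 2)/(2*10) = 0.1418
f*(0.8365) = (y-b)^2/(4a) = (0.8365 + 2)^2/(4*10)
= 8.0457/40 = 0.2011


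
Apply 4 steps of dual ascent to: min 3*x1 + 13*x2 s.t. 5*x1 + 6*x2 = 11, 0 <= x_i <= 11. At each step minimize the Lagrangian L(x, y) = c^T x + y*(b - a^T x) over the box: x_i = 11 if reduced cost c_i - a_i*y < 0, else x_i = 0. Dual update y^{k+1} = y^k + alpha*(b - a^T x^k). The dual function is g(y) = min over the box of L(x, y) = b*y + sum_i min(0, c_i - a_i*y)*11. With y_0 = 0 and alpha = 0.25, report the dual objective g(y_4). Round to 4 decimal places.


Dual ascent for LP: min 3*x1 + 13*x2, 5*x1 + 6*x2 = 11, 0 <= x_i <= 11
Step 1: y^k = 0.0, reduced costs: (3.0, 13.0)
  x^k = (0.0, 0.0), subgradient = b - a^T x = 11.0
  y^{k+1} = 0.0 + 0.25*11.0 = 2.75
Step 2: y^k = 2.75, reduced costs: (-10.75, -3.5)
  x^k = (11.0, 11.0), subgradient = b - a^T x = -110.0
  y^{k+1} = 2.75 + 0.25*-110.0 = -24.75
Step 3: y^k = -24.75, reduced costs: (126.75, 161.5)
  x^k = (0.0, 0.0), subgradient = b - a^T x = 11.0
  y^{k+1} = -24.75 + 0.25*11.0 = -22.0
Step 4: y^k = -22.0, reduced costs: (113.0, 145.0)
  x^k = (0.0, 0.0), subgradient = b - a^T x = 11.0
  y^{k+1} = -22.0 + 0.25*11.0 = -19.25
Dual objective at y_4 = -19.25: reduced costs (99.25, 128.5), box minimizer x = (0.0, 0.0)
g(y_4) = b*y + (c1 - a1*y)*x1 + (c2 - a2*y)*x2 = 11*(-19.25) + 99.25*0.0 + 128.5*0.0 = -211.75 + 0.0 + 0.0 = -211.75


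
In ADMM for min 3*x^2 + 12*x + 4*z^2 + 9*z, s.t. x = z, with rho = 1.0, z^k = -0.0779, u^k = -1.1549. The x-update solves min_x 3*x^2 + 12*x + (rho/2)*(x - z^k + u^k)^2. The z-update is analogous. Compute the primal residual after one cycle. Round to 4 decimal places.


ADMM iteration with rho = 1.0, z^k = -0.0779, u^k = -1.1549
Step 1: x-update.
Minimize 3*x^2 + 12*x + (1.0/2)*(x + 0.0779 - 1.1549)^2
FOC: (2*3 + 1.0)*x = -12 + 1.0*(-0.0779 + 1.1549)
x^{k+1} = -1.5604
Step 2: z-update.
Minimize 4*z^2 + 9*z + (1.0/2)*(-1.5604 - z - 1.1549)^2
FOC: (2*4 + 1.0)*z = -9 + 1.0*(-1.5604 - 1.1549)
z^{k+1} = -1.3017
Step 3: u-update.
u^{k+1} = -1.1549 - 1.5604 + 1.3017 = -1.4136
Step 4: Primal residual = |-1.5604 + 1.3017| = 0.2587


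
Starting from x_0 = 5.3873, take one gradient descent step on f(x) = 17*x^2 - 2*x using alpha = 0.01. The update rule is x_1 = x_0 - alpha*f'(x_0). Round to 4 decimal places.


We compute the gradient at x_0 and apply the update.
f'(x) = 34*x - 2
f'(5.3873) = 34*5.3873 - 2 = 181.1682
x_1 = 5.3873 - 0.01*181.1682 = 3.5756


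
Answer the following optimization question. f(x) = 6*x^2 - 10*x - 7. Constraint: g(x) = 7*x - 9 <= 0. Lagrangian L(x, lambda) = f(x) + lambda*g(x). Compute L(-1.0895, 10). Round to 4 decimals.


Step 1: Evaluate f(x).
f(-1.0895) = 6*(-1.0895)^2 - 10*(-1.0895) - 7 = 11.0171
Step 2: Evaluate g(x).
g(-1.0895) = 7*-1.0895 - 9 = -16.6265
Step 3: Compute Lagrangian.
L = 11.0171 + 10*-16.6265 = -155.2479


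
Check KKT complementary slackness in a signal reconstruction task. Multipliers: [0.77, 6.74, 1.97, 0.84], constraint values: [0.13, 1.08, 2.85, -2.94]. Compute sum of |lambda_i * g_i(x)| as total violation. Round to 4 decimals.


KKT complementary slackness check:
lambda_1 * g_1 = 0.77 * 0.13 = 0.1001
lambda_2 * g_2 = 6.74 * 1.08 = 7.2792
lambda_3 * g_3 = 1.97 * 2.85 = 5.6145
lambda_4 * g_4 = 0.84 * -2.94 = -2.4696
Total violation = 0.1001 + 7.2792 + 5.6145 + 2.4696 = 15.4634


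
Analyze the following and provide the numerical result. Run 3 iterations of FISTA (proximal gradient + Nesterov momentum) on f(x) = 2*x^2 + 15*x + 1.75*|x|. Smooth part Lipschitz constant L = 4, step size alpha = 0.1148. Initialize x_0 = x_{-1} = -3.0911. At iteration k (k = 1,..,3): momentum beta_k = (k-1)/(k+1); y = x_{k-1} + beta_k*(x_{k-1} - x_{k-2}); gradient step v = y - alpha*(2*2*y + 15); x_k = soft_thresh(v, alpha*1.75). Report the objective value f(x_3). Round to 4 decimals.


FISTA on f(x) = 2*x^2 + 15*x + 1.75*|x|
L = 4, alpha = 0.1148
Iteration 1: beta = 0.0, y = -3.0911 + 0.0*(-3.0911 + 3.0911) = -3.0911
  grad(y) = 2.6356, v = y - alpha*grad = -3.3937
  prox(v) = soft_thresh(-3.3937, 0.2009) = -3.1928
Iteration 2: beta = 0.3333, y = -3.1928 + 0.3333*(-3.1928 + 3.0911) = -3.2267
  grad(y) = 2.0934, v = y - alpha*grad = -3.467
  prox(v) = soft_thresh(-3.467, 0.2009) = -3.2661
Iteration 3: beta = 0.5, y = -3.2661 + 0.5*(-3.2661 + 3.1928) = -3.3027
  grad(y) = 1.7891, v = y - alpha*grad = -3.5081
  prox(v) = soft_thresh(-3.5081, 0.2009) = -3.3072
f(x_3) = 2*(-3.3072)^2 + 15*(-3.3072) + 1.75*|-3.3072| = -21.9453
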